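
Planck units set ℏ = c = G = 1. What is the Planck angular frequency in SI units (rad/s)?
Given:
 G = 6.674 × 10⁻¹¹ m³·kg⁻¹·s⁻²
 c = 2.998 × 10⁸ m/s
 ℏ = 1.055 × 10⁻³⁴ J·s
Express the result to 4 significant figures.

The unique combination of the constants set to 1 with dimensions of angular frequency is ω_P = √(c⁵/(ℏG)).
  = √(3.440 × 10⁸⁶)
  = 1.855 × 10⁴³ rad/s

1.855 × 10⁴³ rad/s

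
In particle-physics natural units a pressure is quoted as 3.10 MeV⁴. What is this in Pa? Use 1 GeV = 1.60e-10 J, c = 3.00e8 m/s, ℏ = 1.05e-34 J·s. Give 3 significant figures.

Pressure is [E]/[L]³ = [E]⁴/(ℏc)³.
1 GeV⁴ → 1/(ℏc)³ × (1 GeV in J)⁴ = 2.10e37 Pa.
Convert the energy scale: 3.10 MeV⁴ = 3.10e-12 GeV⁴.
Result: 3.10e-12 × 2.10e37 = 6.50e25 Pa.

6.50e25 Pa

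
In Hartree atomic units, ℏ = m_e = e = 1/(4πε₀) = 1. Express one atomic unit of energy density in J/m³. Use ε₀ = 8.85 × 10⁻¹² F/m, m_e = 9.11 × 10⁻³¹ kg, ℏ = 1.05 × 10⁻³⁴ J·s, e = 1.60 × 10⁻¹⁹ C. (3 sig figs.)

The unique combination of the constants set to 1 with dimensions of energy density is u_au = E_h/a₀³ = m_e⁴e¹⁰/((4πε₀)⁵ℏ⁸).
E_h = 4.38 × 10⁻¹⁸ J
a₀ = 5.26 × 10⁻¹¹ m
E_h/a₀³ = 3.01 × 10¹³ J/m³

3.01 × 10¹³ J/m³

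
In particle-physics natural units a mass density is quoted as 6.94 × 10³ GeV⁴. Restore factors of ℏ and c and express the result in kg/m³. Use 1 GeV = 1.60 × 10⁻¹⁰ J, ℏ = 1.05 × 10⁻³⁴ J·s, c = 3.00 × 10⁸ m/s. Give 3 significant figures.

Mass density is [E]/(c²[L]³) = [E]⁴/(ℏ³c⁵).
1 GeV⁴ → 1/(ℏ³c⁵) × (1 GeV in J)⁴ = 2.33 × 10²⁰ kg/m³.
Result: 6.94 × 10³ × 2.33 × 10²⁰ = 1.62 × 10²⁴ kg/m³.

1.62 × 10²⁴ kg/m³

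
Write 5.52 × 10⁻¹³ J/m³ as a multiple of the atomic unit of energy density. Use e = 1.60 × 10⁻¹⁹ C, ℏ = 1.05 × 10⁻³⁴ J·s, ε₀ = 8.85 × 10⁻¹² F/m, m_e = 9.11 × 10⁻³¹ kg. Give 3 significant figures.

atomic unit of energy density: u_au = E_h/a₀³ = m_e⁴e¹⁰/((4πε₀)⁵ℏ⁸) = 3.01 × 10¹³ J/m³.
5.52 × 10⁻¹³ / 3.01 × 10¹³ = 1.83 × 10⁻²⁶

1.83 × 10⁻²⁶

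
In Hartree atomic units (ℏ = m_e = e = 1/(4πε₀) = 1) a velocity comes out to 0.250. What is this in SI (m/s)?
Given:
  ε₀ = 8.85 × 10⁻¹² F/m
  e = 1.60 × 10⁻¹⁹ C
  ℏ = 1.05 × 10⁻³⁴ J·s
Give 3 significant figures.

5.48 × 10⁵ m/s

One atomic unit of velocity: v_au = e²/(4πε₀ℏ) = 2.19 × 10⁶ m/s.
0.250 × 2.19 × 10⁶ m/s = 5.48 × 10⁵ m/s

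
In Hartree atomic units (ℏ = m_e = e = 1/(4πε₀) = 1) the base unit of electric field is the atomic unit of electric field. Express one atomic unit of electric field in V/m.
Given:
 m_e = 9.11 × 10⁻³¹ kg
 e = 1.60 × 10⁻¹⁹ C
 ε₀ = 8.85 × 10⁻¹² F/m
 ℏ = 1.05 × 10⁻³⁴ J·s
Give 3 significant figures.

E_au = E_h/(e a₀) = m_e²e⁵/((4πε₀)³ℏ⁴)
E_h = 4.38 × 10⁻¹⁸ J
a₀ = 5.26 × 10⁻¹¹ m
E_h/(e·a₀) = 5.20 × 10¹¹ V/m

5.20 × 10¹¹ V/m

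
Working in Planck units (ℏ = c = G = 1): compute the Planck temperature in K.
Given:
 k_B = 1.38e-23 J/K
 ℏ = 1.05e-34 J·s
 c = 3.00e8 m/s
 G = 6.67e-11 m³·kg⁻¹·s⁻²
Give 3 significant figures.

From ℏ = c = G = 1 the temperature scale is T_P = √(ℏc⁵/G) / k_B.
  = √(3.83e18) × 7.25e22
  = 1.42e32 K

1.42e32 K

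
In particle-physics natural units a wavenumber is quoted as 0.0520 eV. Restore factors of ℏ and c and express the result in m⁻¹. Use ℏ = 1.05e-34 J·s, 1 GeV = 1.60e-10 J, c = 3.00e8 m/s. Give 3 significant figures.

Inverse length is [E]/(ℏc).
1 GeV → 1/(ℏc) × (1 GeV in J) = 5.08e15 m⁻¹.
Convert the energy scale: 0.0520 eV = 5.20e-11 GeV.
Result: 5.20e-11 × 5.08e15 = 2.64e5 m⁻¹.

2.64e5 m⁻¹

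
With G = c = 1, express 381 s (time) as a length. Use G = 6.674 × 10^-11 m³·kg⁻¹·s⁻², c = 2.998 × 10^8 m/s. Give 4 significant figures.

1.142 × 10^11 m

Time → length via c.
381 s × (c) = 1.142 × 10^11 m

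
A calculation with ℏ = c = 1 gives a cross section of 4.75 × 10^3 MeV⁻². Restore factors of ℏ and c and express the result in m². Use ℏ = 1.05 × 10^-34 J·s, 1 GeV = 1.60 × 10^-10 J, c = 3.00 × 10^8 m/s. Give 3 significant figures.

1.84 × 10^-22 m²

Area is [L]² = [E]⁻²·(ℏc)²; restore (ℏc)².
1 GeV⁻² → (ℏc)² × (1 GeV in J)⁻² = 3.88 × 10^-32 m².
Convert the energy scale: 4.75 × 10^3 MeV⁻² = 4.75 × 10^9 GeV⁻².
Result: 4.75 × 10^9 × 3.88 × 10^-32 = 1.84 × 10^-22 m².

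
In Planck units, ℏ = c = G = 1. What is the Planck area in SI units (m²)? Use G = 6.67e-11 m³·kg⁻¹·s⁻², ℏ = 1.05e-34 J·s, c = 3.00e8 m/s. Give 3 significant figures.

2.59e-70 m²

From ℏ = c = G = 1 the area scale is A_P = ℏG/c³.
  = 7.00e-45 / 2.70e25
  = 2.59e-70 m²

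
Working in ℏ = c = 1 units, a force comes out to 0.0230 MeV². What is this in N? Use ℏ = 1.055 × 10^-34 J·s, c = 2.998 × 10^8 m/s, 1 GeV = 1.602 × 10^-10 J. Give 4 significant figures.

Force is [E]/[L] = [E]²/(ℏc); restore (ℏc)⁻¹.
1 GeV² → 1/(ℏc) × (1 GeV in J)² = 8.114 × 10^5 N.
Convert the energy scale: 0.0230 MeV² = 2.30 × 10^-8 GeV².
Result: 2.30 × 10^-8 × 8.114 × 10^5 = 0.01866 N.

0.01866 N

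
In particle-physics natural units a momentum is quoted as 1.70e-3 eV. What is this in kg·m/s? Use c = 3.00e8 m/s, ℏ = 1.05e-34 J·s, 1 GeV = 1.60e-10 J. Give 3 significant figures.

9.07e-31 kg·m/s

Momentum is [E]/c; divide by c.
1 GeV → 1/c × (1 GeV in J) = 5.33e-19 kg·m/s.
Convert the energy scale: 1.70e-3 eV = 1.70e-12 GeV.
Result: 1.70e-12 × 5.33e-19 = 9.07e-31 kg·m/s.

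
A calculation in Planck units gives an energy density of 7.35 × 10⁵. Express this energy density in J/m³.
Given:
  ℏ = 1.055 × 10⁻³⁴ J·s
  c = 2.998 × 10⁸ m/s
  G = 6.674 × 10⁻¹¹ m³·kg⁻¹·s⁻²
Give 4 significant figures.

3.405 × 10¹¹⁹ J/m³

One Planck energy density: u_P = c⁷/(ℏG²) = 4.632 × 10¹¹³ J/m³.
7.35 × 10⁵ × 4.632 × 10¹¹³ J/m³ = 3.405 × 10¹¹⁹ J/m³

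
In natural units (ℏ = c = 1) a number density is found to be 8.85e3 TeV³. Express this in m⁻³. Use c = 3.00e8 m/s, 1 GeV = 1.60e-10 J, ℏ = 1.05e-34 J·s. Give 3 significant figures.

1.16e60 m⁻³

Number density is [L]⁻³ = [E]³/(ℏc)³.
1 GeV³ → 1/(ℏc)³ × (1 GeV in J)³ = 1.31e47 m⁻³.
Convert the energy scale: 8.85e3 TeV³ = 8.85e12 GeV³.
Result: 8.85e12 × 1.31e47 = 1.16e60 m⁻³.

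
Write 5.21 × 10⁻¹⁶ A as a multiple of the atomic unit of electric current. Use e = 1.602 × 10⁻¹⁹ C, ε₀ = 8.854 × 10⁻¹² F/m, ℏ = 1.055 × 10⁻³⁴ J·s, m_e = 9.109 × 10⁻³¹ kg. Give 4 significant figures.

atomic unit of electric current: I_au = e E_h/ℏ = m_e e⁵/((4πε₀)²ℏ³) = 6.612 × 10⁻³ A.
5.21 × 10⁻¹⁶ / 6.612 × 10⁻³ = 7.880 × 10⁻¹⁴

7.880 × 10⁻¹⁴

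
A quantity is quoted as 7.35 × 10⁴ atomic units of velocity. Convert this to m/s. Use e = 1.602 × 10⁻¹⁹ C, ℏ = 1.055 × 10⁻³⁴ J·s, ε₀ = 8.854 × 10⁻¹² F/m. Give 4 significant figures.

One atomic unit of velocity: v_au = e²/(4πε₀ℏ) = 2.186 × 10⁶ m/s.
7.35 × 10⁴ × 2.186 × 10⁶ m/s = 1.607 × 10¹¹ m/s

1.607 × 10¹¹ m/s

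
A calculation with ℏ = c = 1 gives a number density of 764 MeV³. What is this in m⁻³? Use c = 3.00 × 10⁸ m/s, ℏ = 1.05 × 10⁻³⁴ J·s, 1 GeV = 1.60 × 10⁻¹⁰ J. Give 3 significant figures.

1.00 × 10⁴¹ m⁻³

Number density is [L]⁻³ = [E]³/(ℏc)³.
1 GeV³ → 1/(ℏc)³ × (1 GeV in J)³ = 1.31 × 10⁴⁷ m⁻³.
Convert the energy scale: 764 MeV³ = 7.64 × 10⁻⁷ GeV³.
Result: 7.64 × 10⁻⁷ × 1.31 × 10⁴⁷ = 1.00 × 10⁴¹ m⁻³.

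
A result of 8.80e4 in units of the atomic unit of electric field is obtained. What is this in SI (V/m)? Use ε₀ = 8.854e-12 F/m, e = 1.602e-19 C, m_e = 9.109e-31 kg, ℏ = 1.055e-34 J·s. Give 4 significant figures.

4.515e16 V/m

One atomic unit of electric field: E_au = E_h/(e a₀) = m_e²e⁵/((4πε₀)³ℏ⁴) = 5.131e11 V/m.
8.80e4 × 5.131e11 V/m = 4.515e16 V/m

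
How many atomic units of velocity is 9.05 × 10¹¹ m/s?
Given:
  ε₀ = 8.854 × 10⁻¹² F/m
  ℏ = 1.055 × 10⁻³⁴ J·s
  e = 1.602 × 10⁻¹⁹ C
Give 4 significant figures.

4.139 × 10⁵

atomic unit of velocity: v_au = e²/(4πε₀ℏ) = 2.186 × 10⁶ m/s.
9.05 × 10¹¹ / 2.186 × 10⁶ = 4.139 × 10⁵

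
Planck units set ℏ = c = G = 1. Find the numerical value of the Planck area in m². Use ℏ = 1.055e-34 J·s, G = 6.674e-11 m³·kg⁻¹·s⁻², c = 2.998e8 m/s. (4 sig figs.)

2.613e-70 m²

Dimensional analysis gives A_P = ℏG/c³.
  = 7.041e-45 / 2.695e25
  = 2.613e-70 m²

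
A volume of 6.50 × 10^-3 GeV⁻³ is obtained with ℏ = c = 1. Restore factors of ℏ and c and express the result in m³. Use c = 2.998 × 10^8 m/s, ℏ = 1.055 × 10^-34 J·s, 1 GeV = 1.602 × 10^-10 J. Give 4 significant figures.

5.002 × 10^-50 m³

Volume is [L]³ = [E]⁻³·(ℏc)³.
1 GeV⁻³ → (ℏc)³ × (1 GeV in J)⁻³ = 7.696 × 10^-48 m³.
Result: 6.50 × 10^-3 × 7.696 × 10^-48 = 5.002 × 10^-50 m³.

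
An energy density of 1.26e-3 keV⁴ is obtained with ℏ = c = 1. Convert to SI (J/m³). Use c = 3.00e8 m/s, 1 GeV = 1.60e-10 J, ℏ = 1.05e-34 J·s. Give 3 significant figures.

[E]/[L]³ = [E]⁴/(ℏc)³; restore (ℏc)⁻³.
1 GeV⁴ → 1/(ℏc)³ × (1 GeV in J)⁴ = 2.10e37 J/m³.
Convert the energy scale: 1.26e-3 keV⁴ = 1.26e-27 GeV⁴.
Result: 1.26e-27 × 2.10e37 = 2.64e10 J/m³.

2.64e10 J/m³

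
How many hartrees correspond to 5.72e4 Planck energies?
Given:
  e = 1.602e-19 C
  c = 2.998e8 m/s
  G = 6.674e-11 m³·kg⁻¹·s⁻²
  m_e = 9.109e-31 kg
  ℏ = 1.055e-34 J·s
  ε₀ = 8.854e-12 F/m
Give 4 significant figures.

Planck energy: E_P = √(ℏc⁵/G) = 1.957e9 J
hartree: E_h = m_e e⁴/(4πε₀ℏ)² = 4.354e-18 J
5.72e4 × 1.957e9 / 4.354e-18 = 2.570e31

2.570e31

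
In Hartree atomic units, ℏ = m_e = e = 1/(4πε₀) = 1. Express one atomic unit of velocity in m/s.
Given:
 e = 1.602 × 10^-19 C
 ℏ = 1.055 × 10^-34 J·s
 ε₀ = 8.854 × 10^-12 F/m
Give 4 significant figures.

The unique combination of the constants set to 1 with dimensions of velocity is v_au = e²/(4πε₀ℏ).
  = 2.566 × 10^-38 / 1.174 × 10^-44
  = 2.186 × 10^6 m/s

2.186 × 10^6 m/s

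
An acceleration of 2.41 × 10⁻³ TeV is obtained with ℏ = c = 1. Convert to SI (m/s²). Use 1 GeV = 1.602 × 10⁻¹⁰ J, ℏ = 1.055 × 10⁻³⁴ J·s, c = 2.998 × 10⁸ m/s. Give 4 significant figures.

Acceleration is [L]/[T]² = c·[E]/ℏ.
1 GeV → c/ℏ × (1 GeV in J) = 4.552 × 10³² m/s².
Convert the energy scale: 2.41 × 10⁻³ TeV = 2.41 GeV.
Result: 2.41 × 4.552 × 10³² = 1.097 × 10³³ m/s².

1.097 × 10³³ m/s²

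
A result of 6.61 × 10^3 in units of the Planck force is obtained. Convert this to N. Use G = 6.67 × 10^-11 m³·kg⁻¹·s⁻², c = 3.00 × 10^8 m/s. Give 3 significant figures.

8.03 × 10^47 N

One Planck force: F_P = c⁴/G = 1.21 × 10^44 N.
6.61 × 10^3 × 1.21 × 10^44 N = 8.03 × 10^47 N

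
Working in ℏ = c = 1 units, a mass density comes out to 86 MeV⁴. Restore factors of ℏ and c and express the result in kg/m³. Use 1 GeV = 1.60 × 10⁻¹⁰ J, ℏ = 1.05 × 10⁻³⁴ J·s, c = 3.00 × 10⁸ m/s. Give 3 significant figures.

Mass density is [E]/(c²[L]³) = [E]⁴/(ℏ³c⁵).
1 GeV⁴ → 1/(ℏ³c⁵) × (1 GeV in J)⁴ = 2.33 × 10²⁰ kg/m³.
Convert the energy scale: 86 MeV⁴ = 8.60 × 10⁻¹¹ GeV⁴.
Result: 8.60 × 10⁻¹¹ × 2.33 × 10²⁰ = 2.00 × 10¹⁰ kg/m³.

2.00 × 10¹⁰ kg/m³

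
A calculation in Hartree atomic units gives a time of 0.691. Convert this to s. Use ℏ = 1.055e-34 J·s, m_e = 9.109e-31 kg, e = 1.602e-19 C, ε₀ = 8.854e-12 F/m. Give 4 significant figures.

One atomic unit of time: τ_au = (4πε₀)²ℏ³/(m_e e⁴) = 2.423e-17 s.
0.691 × 2.423e-17 s = 1.674e-17 s

1.674e-17 s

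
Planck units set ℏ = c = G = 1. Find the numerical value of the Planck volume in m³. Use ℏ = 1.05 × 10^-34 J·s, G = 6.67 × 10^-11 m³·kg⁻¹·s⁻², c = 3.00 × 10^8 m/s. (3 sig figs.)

4.18 × 10^-105 m³

Dimensional analysis gives V_P = (ℏG/c³)^(3/2).
  = √(1.75 × 10^-209)
  = 4.18 × 10^-105 m³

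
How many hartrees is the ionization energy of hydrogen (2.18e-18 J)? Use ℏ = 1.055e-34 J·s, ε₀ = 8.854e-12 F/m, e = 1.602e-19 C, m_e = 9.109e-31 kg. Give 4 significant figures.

0.5007

hartree: E_h = m_e e⁴/(4πε₀ℏ)² = 4.354e-18 J.
2.18e-18 / 4.354e-18 = 0.5007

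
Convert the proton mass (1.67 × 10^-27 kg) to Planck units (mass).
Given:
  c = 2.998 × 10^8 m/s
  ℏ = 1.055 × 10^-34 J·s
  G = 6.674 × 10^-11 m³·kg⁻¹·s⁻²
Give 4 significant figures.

Planck mass: m_P = √(ℏc/G) = 2.177 × 10^-8 kg.
1.67 × 10^-27 / 2.177 × 10^-8 = 7.671 × 10^-20

7.671 × 10^-20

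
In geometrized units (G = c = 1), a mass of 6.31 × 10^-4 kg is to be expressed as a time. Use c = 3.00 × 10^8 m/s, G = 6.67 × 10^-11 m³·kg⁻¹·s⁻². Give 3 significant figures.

1.56 × 10^-39 s

Mass → time via G/c³.
6.31 × 10^-4 kg × (G/c³) = 1.56 × 10^-39 s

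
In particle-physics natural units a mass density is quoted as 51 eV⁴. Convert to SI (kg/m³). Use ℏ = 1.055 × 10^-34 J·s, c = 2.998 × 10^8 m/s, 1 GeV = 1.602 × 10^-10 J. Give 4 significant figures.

Mass density is [E]/(c²[L]³) = [E]⁴/(ℏ³c⁵).
1 GeV⁴ → 1/(ℏ³c⁵) × (1 GeV in J)⁴ = 2.316 × 10^20 kg/m³.
Convert the energy scale: 51 eV⁴ = 5.10 × 10^-35 GeV⁴.
Result: 5.10 × 10^-35 × 2.316 × 10^20 = 1.181 × 10^-14 kg/m³.

1.181 × 10^-14 kg/m³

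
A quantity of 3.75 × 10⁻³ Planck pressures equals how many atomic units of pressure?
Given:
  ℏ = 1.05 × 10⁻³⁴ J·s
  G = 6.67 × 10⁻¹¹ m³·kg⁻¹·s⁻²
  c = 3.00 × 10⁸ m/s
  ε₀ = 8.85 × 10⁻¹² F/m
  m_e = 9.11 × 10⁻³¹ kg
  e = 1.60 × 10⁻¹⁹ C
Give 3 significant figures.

5.83 × 10⁹⁷

Planck pressure: p_P = c⁷/(ℏG²) = 4.68 × 10¹¹³ Pa
atomic unit of pressure: P_au = E_h/a₀³ = m_e⁴e¹⁰/((4πε₀)⁵ℏ⁸) = 3.01 × 10¹³ Pa
3.75 × 10⁻³ × 4.68 × 10¹¹³ / 3.01 × 10¹³ = 5.83 × 10⁹⁷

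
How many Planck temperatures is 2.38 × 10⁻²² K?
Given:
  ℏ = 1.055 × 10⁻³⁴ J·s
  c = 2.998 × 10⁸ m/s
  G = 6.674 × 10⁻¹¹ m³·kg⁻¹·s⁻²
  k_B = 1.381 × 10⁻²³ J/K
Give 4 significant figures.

1.680 × 10⁻⁵⁴

Planck temperature: T_P = √(ℏc⁵/G) / k_B = 1.417 × 10³² K.
2.38 × 10⁻²² / 1.417 × 10³² = 1.680 × 10⁻⁵⁴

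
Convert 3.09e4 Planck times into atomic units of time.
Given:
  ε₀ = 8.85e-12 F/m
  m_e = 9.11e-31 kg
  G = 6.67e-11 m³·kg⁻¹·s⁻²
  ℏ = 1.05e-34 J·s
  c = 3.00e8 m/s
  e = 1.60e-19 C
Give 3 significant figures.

Planck time: t_P = √(ℏG/c⁵) = 5.37e-44 s
atomic unit of time: τ_au = (4πε₀)²ℏ³/(m_e e⁴) = 2.40e-17 s
3.09e4 × 5.37e-44 / 2.40e-17 = 6.92e-23

6.92e-23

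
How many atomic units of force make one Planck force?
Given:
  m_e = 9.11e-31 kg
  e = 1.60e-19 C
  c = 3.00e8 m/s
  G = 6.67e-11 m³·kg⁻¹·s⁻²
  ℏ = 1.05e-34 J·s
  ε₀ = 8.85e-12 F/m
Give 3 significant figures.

1.46e51

Planck force: F_P = c⁴/G = 1.21e44 N
atomic unit of force: F_au = E_h/a₀ = m_e²e⁶/((4πε₀)³ℏ⁴) = 8.33e-8 N
ratio = 1.21e44 / 8.33e-8 = 1.46e51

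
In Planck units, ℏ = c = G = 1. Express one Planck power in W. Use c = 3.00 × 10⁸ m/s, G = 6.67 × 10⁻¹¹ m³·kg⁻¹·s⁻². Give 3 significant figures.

The unique combination of the constants set to 1 with dimensions of power is P_P = c⁵/G.
  = 2.43 × 10⁴² / 6.67 × 10⁻¹¹
  = 3.64 × 10⁵² W

3.64 × 10⁵² W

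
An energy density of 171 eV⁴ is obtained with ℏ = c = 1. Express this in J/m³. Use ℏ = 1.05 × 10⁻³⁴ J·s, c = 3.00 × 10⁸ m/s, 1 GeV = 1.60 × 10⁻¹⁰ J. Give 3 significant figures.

3.59 × 10³ J/m³

[E]/[L]³ = [E]⁴/(ℏc)³; restore (ℏc)⁻³.
1 GeV⁴ → 1/(ℏc)³ × (1 GeV in J)⁴ = 2.10 × 10³⁷ J/m³.
Convert the energy scale: 171 eV⁴ = 1.71 × 10⁻³⁴ GeV⁴.
Result: 1.71 × 10⁻³⁴ × 2.10 × 10³⁷ = 3.59 × 10³ J/m³.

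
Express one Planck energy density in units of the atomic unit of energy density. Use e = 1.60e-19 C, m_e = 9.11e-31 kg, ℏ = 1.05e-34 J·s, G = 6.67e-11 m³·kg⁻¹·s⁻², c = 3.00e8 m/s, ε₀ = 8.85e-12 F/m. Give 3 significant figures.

Planck energy density: u_P = c⁷/(ℏG²) = 4.68e113 J/m³
atomic unit of energy density: u_au = E_h/a₀³ = m_e⁴e¹⁰/((4πε₀)⁵ℏ⁸) = 3.01e13 J/m³
ratio = 4.68e113 / 3.01e13 = 1.55e100

1.55e100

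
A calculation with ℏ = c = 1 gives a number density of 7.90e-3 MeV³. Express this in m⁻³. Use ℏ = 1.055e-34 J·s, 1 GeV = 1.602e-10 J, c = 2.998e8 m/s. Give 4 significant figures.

Number density is [L]⁻³ = [E]³/(ℏc)³.
1 GeV³ → 1/(ℏc)³ × (1 GeV in J)³ = 1.299e47 m⁻³.
Convert the energy scale: 7.90e-3 MeV³ = 7.90e-12 GeV³.
Result: 7.90e-12 × 1.299e47 = 1.027e36 m⁻³.

1.027e36 m⁻³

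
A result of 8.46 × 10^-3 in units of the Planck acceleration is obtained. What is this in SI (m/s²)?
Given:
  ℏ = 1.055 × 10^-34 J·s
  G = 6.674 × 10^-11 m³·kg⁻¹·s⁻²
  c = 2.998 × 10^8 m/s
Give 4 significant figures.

4.704 × 10^49 m/s²

One Planck acceleration: a_P = √(c⁷/(ℏG)) = 5.560 × 10^51 m/s².
8.46 × 10^-3 × 5.560 × 10^51 m/s² = 4.704 × 10^49 m/s²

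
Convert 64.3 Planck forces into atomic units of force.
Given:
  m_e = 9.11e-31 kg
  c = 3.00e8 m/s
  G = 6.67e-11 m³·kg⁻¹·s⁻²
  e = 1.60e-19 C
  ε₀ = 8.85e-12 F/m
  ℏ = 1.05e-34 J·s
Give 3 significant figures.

Planck force: F_P = c⁴/G = 1.21e44 N
atomic unit of force: F_au = E_h/a₀ = m_e²e⁶/((4πε₀)³ℏ⁴) = 8.33e-8 N
64.3 × 1.21e44 / 8.33e-8 = 9.38e52

9.38e52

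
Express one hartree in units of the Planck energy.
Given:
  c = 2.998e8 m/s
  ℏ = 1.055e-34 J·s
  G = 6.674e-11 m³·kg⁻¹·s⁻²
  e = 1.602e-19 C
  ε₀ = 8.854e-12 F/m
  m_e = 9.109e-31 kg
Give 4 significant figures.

2.225e-27

hartree: E_h = m_e e⁴/(4πε₀ℏ)² = 4.354e-18 J
Planck energy: E_P = √(ℏc⁵/G) = 1.957e9 J
ratio = 4.354e-18 / 1.957e9 = 2.225e-27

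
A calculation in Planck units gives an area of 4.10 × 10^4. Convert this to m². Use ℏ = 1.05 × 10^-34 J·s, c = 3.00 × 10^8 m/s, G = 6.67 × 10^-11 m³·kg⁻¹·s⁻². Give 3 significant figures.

1.06 × 10^-65 m²

One Planck area: A_P = ℏG/c³ = 2.59 × 10^-70 m².
4.10 × 10^4 × 2.59 × 10^-70 m² = 1.06 × 10^-65 m²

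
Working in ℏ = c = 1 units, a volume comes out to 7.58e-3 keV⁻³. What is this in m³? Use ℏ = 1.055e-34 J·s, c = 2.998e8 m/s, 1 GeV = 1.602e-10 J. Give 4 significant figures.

5.834e-32 m³

Volume is [L]³ = [E]⁻³·(ℏc)³.
1 GeV⁻³ → (ℏc)³ × (1 GeV in J)⁻³ = 7.696e-48 m³.
Convert the energy scale: 7.58e-3 keV⁻³ = 7.58e15 GeV⁻³.
Result: 7.58e15 × 7.696e-48 = 5.834e-32 m³.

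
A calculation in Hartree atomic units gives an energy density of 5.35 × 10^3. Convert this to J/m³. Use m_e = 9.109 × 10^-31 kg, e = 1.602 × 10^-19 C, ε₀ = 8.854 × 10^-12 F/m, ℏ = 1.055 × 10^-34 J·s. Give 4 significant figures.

One atomic unit of energy density: u_au = E_h/a₀³ = m_e⁴e¹⁰/((4πε₀)⁵ℏ⁸) = 2.929 × 10^13 J/m³.
5.35 × 10^3 × 2.929 × 10^13 J/m³ = 1.567 × 10^17 J/m³

1.567 × 10^17 J/m³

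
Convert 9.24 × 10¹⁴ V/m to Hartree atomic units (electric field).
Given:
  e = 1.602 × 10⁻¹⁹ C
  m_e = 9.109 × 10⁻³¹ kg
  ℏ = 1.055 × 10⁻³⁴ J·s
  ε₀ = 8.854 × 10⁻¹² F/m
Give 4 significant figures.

1.801 × 10³

atomic unit of electric field: E_au = E_h/(e a₀) = m_e²e⁵/((4πε₀)³ℏ⁴) = 5.131 × 10¹¹ V/m.
9.24 × 10¹⁴ / 5.131 × 10¹¹ = 1.801 × 10³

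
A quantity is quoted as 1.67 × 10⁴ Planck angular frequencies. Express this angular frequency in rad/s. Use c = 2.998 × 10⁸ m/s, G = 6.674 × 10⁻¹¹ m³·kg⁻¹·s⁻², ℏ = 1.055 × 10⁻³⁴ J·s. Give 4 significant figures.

3.097 × 10⁴⁷ rad/s

One Planck angular frequency: ω_P = √(c⁵/(ℏG)) = 1.855 × 10⁴³ rad/s.
1.67 × 10⁴ × 1.855 × 10⁴³ rad/s = 3.097 × 10⁴⁷ rad/s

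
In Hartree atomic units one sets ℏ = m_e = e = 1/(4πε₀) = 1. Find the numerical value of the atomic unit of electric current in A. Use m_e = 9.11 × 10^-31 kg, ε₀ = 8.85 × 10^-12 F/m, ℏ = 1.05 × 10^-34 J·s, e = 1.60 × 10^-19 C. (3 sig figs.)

6.67 × 10^-3 A

I_au = e E_h/ℏ = m_e e⁵/((4πε₀)²ℏ³)
E_h = 4.38 × 10^-18 J
e·E_h/ℏ = 6.67 × 10^-3 A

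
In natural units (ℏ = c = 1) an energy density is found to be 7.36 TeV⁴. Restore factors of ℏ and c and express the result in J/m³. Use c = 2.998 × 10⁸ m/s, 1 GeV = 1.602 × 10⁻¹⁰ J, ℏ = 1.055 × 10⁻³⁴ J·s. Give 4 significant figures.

[E]/[L]³ = [E]⁴/(ℏc)³; restore (ℏc)⁻³.
1 GeV⁴ → 1/(ℏc)³ × (1 GeV in J)⁴ = 2.082 × 10³⁷ J/m³.
Convert the energy scale: 7.36 TeV⁴ = 7.36 × 10¹² GeV⁴.
Result: 7.36 × 10¹² × 2.082 × 10³⁷ = 1.532 × 10⁵⁰ J/m³.

1.532 × 10⁵⁰ J/m³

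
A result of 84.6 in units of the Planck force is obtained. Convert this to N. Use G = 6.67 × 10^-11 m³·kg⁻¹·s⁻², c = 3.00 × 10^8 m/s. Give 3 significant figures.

1.03 × 10^46 N

One Planck force: F_P = c⁴/G = 1.21 × 10^44 N.
84.6 × 1.21 × 10^44 N = 1.03 × 10^46 N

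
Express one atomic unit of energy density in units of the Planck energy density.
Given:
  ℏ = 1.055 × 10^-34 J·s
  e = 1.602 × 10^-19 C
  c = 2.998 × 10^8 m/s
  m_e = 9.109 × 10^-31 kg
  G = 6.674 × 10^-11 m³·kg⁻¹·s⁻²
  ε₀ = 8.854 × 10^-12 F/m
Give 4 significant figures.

atomic unit of energy density: u_au = E_h/a₀³ = m_e⁴e¹⁰/((4πε₀)⁵ℏ⁸) = 2.929 × 10^13 J/m³
Planck energy density: u_P = c⁷/(ℏG²) = 4.632 × 10^113 J/m³
ratio = 2.929 × 10^13 / 4.632 × 10^113 = 6.323 × 10^-101

6.323 × 10^-101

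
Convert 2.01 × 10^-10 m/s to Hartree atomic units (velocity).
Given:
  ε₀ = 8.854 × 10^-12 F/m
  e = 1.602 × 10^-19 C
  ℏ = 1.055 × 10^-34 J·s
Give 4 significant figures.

atomic unit of velocity: v_au = e²/(4πε₀ℏ) = 2.186 × 10^6 m/s.
2.01 × 10^-10 / 2.186 × 10^6 = 9.193 × 10^-17

9.193 × 10^-17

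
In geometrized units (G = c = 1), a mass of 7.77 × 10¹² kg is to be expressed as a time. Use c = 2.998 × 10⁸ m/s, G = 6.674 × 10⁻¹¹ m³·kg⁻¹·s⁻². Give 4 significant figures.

1.924 × 10⁻²³ s

Mass → time via G/c³.
7.77 × 10¹² kg × (G/c³) = 1.924 × 10⁻²³ s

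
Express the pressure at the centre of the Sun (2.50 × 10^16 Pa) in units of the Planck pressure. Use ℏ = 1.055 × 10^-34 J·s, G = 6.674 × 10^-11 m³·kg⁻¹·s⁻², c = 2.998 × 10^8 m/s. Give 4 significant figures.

Planck pressure: p_P = c⁷/(ℏG²) = 4.632 × 10^113 Pa.
2.50 × 10^16 / 4.632 × 10^113 = 5.397 × 10^-98

5.397 × 10^-98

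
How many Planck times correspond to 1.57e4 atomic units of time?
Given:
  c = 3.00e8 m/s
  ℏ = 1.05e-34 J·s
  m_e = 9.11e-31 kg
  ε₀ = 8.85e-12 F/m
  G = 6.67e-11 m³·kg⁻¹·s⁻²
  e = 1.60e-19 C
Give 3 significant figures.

atomic unit of time: τ_au = (4πε₀)²ℏ³/(m_e e⁴) = 2.40e-17 s
Planck time: t_P = √(ℏG/c⁵) = 5.37e-44 s
1.57e4 × 2.40e-17 / 5.37e-44 = 7.01e30

7.01e30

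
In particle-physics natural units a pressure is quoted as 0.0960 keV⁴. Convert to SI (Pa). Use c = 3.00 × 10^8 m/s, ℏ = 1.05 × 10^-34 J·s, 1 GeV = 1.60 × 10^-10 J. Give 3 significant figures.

Pressure is [E]/[L]³ = [E]⁴/(ℏc)³.
1 GeV⁴ → 1/(ℏc)³ × (1 GeV in J)⁴ = 2.10 × 10^37 Pa.
Convert the energy scale: 0.0960 keV⁴ = 9.60 × 10^-26 GeV⁴.
Result: 9.60 × 10^-26 × 2.10 × 10^37 = 2.01 × 10^12 Pa.

2.01 × 10^12 Pa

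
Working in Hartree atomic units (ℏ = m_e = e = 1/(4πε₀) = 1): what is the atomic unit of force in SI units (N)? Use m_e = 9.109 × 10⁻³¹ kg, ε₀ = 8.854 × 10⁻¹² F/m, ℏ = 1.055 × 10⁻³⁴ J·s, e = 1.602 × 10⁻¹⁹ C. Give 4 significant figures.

Dimensional analysis gives F_au = E_h/a₀ = m_e²e⁶/((4πε₀)³ℏ⁴).
E_h = 4.354 × 10⁻¹⁸ J
a₀ = 5.297 × 10⁻¹¹ m
E_h/a₀ = 8.220 × 10⁻⁸ N

8.220 × 10⁻⁸ N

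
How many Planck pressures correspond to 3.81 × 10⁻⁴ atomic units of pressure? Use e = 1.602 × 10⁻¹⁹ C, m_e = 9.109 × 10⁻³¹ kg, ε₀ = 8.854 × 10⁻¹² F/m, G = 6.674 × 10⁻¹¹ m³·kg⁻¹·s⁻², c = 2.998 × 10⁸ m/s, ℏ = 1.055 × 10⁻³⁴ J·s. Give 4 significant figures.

2.409 × 10⁻¹⁰⁴

atomic unit of pressure: P_au = E_h/a₀³ = m_e⁴e¹⁰/((4πε₀)⁵ℏ⁸) = 2.929 × 10¹³ Pa
Planck pressure: p_P = c⁷/(ℏG²) = 4.632 × 10¹¹³ Pa
3.81 × 10⁻⁴ × 2.929 × 10¹³ / 4.632 × 10¹¹³ = 2.409 × 10⁻¹⁰⁴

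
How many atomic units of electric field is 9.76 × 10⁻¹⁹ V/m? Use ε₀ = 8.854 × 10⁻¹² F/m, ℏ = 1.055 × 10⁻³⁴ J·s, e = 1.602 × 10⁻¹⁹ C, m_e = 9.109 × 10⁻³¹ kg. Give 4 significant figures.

atomic unit of electric field: E_au = E_h/(e a₀) = m_e²e⁵/((4πε₀)³ℏ⁴) = 5.131 × 10¹¹ V/m.
9.76 × 10⁻¹⁹ / 5.131 × 10¹¹ = 1.902 × 10⁻³⁰

1.902 × 10⁻³⁰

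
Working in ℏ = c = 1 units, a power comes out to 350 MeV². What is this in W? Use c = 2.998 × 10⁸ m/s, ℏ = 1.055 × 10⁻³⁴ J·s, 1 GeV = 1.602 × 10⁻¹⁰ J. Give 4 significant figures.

Power is [E]/[T] = [E]²/ℏ.
1 GeV² → 1/ℏ × (1 GeV in J)² = 2.433 × 10¹⁴ W.
Convert the energy scale: 350 MeV² = 3.50 × 10⁻⁴ GeV².
Result: 3.50 × 10⁻⁴ × 2.433 × 10¹⁴ = 8.514 × 10¹⁰ W.

8.514 × 10¹⁰ W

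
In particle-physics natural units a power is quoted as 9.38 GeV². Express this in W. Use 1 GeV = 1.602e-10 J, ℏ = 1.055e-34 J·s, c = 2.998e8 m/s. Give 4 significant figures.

Power is [E]/[T] = [E]²/ℏ.
1 GeV² → 1/ℏ × (1 GeV in J)² = 2.433e14 W.
Result: 9.38 × 2.433e14 = 2.282e15 W.

2.282e15 W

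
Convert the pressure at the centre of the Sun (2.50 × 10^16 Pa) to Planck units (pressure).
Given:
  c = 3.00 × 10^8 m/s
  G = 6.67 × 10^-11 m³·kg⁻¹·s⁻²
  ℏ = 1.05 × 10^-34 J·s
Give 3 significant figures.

Planck pressure: p_P = c⁷/(ℏG²) = 4.68 × 10^113 Pa.
2.50 × 10^16 / 4.68 × 10^113 = 5.34 × 10^-98

5.34 × 10^-98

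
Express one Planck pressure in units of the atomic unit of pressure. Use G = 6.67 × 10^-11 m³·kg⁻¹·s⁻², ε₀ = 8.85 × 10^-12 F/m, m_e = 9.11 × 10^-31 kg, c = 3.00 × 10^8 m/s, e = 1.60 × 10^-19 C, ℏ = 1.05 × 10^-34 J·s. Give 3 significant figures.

Planck pressure: p_P = c⁷/(ℏG²) = 4.68 × 10^113 Pa
atomic unit of pressure: P_au = E_h/a₀³ = m_e⁴e¹⁰/((4πε₀)⁵ℏ⁸) = 3.01 × 10^13 Pa
ratio = 4.68 × 10^113 / 3.01 × 10^13 = 1.55 × 10^100

1.55 × 10^100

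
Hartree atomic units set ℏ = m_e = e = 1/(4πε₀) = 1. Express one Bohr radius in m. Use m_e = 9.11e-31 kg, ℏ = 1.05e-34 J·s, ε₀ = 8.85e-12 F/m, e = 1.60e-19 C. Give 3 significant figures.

5.26e-11 m

The unique combination of the constants set to 1 with dimensions of length is a₀ = 4πε₀ℏ²/(m_e e²).
  = 1.23e-78 / 2.33e-68
  = 5.26e-11 m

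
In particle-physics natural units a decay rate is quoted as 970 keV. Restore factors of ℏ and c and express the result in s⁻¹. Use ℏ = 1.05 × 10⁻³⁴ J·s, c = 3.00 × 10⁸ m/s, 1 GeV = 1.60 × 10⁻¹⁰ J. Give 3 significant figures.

A rate is [E]/ℏ; divide by ℏ.
1 GeV → 1/ℏ × (1 GeV in J) = 1.52 × 10²⁴ s⁻¹.
Convert the energy scale: 970 keV = 9.70 × 10⁻⁴ GeV.
Result: 9.70 × 10⁻⁴ × 1.52 × 10²⁴ = 1.48 × 10²¹ s⁻¹.

1.48 × 10²¹ s⁻¹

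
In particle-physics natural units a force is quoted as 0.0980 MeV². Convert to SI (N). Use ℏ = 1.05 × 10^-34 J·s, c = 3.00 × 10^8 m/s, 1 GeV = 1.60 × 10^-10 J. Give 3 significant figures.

0.0796 N

Force is [E]/[L] = [E]²/(ℏc); restore (ℏc)⁻¹.
1 GeV² → 1/(ℏc) × (1 GeV in J)² = 8.13 × 10^5 N.
Convert the energy scale: 0.0980 MeV² = 9.80 × 10^-8 GeV².
Result: 9.80 × 10^-8 × 8.13 × 10^5 = 0.0796 N.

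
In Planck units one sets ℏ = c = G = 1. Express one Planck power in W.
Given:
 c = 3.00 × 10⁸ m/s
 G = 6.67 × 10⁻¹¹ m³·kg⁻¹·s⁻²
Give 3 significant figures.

3.64 × 10⁵² W

P_P = c⁵/G
  = 2.43 × 10⁴² / 6.67 × 10⁻¹¹
  = 3.64 × 10⁵² W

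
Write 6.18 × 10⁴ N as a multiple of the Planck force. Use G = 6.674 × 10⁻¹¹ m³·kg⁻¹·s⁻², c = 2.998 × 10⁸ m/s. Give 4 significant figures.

5.106 × 10⁻⁴⁰

Planck force: F_P = c⁴/G = 1.210 × 10⁴⁴ N.
6.18 × 10⁴ / 1.210 × 10⁴⁴ = 5.106 × 10⁻⁴⁰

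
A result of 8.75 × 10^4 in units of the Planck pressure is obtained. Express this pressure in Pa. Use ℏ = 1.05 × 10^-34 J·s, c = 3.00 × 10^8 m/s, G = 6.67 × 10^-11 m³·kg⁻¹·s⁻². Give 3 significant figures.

One Planck pressure: p_P = c⁷/(ℏG²) = 4.68 × 10^113 Pa.
8.75 × 10^4 × 4.68 × 10^113 Pa = 4.10 × 10^118 Pa

4.10 × 10^118 Pa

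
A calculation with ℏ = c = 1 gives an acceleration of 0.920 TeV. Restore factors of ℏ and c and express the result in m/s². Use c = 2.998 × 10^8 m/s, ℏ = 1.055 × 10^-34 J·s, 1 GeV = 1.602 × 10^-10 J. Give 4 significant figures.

Acceleration is [L]/[T]² = c·[E]/ℏ.
1 GeV → c/ℏ × (1 GeV in J) = 4.552 × 10^32 m/s².
Convert the energy scale: 0.920 TeV = 920 GeV.
Result: 920 × 4.552 × 10^32 = 4.188 × 10^35 m/s².

4.188 × 10^35 m/s²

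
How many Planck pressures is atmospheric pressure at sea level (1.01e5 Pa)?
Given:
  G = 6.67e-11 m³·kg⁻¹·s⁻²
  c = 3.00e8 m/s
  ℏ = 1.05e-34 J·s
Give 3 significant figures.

Planck pressure: p_P = c⁷/(ℏG²) = 4.68e113 Pa.
1.01e5 / 4.68e113 = 2.16e-109

2.16e-109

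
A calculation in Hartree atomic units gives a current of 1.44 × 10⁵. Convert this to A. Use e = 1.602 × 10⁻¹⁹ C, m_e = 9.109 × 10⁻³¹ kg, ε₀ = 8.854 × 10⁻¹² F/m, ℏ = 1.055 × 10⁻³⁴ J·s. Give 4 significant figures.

One atomic unit of electric current: I_au = e E_h/ℏ = m_e e⁵/((4πε₀)²ℏ³) = 6.612 × 10⁻³ A.
1.44 × 10⁵ × 6.612 × 10⁻³ A = 952.1 A

952.1 A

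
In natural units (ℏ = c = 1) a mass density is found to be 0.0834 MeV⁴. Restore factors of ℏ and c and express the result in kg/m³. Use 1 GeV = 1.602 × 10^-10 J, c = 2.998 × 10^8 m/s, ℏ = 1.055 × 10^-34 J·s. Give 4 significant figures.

1.932 × 10^7 kg/m³

Mass density is [E]/(c²[L]³) = [E]⁴/(ℏ³c⁵).
1 GeV⁴ → 1/(ℏ³c⁵) × (1 GeV in J)⁴ = 2.316 × 10^20 kg/m³.
Convert the energy scale: 0.0834 MeV⁴ = 8.34 × 10^-14 GeV⁴.
Result: 8.34 × 10^-14 × 2.316 × 10^20 = 1.932 × 10^7 kg/m³.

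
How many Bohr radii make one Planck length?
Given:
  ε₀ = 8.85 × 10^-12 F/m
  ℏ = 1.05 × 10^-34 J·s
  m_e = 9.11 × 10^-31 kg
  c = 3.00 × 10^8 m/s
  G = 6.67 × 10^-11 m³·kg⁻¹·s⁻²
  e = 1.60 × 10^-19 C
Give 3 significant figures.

Planck length: ℓ_P = √(ℏG/c³) = 1.61 × 10^-35 m
Bohr radius: a₀ = 4πε₀ℏ²/(m_e e²) = 5.26 × 10^-11 m
ratio = 1.61 × 10^-35 / 5.26 × 10^-11 = 3.06 × 10^-25

3.06 × 10^-25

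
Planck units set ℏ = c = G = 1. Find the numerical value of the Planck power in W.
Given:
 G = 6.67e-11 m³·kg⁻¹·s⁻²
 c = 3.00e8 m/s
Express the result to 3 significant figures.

Dimensional analysis gives P_P = c⁵/G.
  = 2.43e42 / 6.67e-11
  = 3.64e52 W

3.64e52 W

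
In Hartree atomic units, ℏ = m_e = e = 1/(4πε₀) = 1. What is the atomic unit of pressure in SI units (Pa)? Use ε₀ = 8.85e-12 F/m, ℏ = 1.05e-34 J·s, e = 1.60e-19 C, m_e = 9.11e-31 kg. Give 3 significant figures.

3.01e13 Pa

From ℏ = m_e = e = 1/(4πε₀) = 1 the pressure scale is P_au = E_h/a₀³ = m_e⁴e¹⁰/((4πε₀)⁵ℏ⁸).
E_h = 4.38e-18 J
a₀ = 5.26e-11 m
E_h/a₀³ = 3.01e13 Pa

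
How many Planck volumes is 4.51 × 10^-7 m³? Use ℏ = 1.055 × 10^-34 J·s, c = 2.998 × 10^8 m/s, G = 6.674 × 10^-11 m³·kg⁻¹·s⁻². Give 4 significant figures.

Planck volume: V_P = (ℏG/c³)^(3/2) = 4.224 × 10^-105 m³.
4.51 × 10^-7 / 4.224 × 10^-105 = 1.068 × 10^98

1.068 × 10^98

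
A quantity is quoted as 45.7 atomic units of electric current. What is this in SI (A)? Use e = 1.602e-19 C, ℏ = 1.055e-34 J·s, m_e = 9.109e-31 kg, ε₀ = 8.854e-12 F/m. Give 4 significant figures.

0.3022 A

One atomic unit of electric current: I_au = e E_h/ℏ = m_e e⁵/((4πε₀)²ℏ³) = 6.612e-3 A.
45.7 × 6.612e-3 A = 0.3022 A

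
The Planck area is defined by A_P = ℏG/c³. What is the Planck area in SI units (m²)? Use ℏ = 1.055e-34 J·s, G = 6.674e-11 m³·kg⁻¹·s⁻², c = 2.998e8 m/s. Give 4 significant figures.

2.613e-70 m²

A_P = ℏG/c³
  = 7.041e-45 / 2.695e25
  = 2.613e-70 m²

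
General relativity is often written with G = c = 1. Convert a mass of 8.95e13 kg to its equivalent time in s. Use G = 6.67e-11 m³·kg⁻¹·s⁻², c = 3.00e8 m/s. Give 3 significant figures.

2.21e-22 s

Mass → time via G/c³.
8.95e13 kg × (G/c³) = 2.21e-22 s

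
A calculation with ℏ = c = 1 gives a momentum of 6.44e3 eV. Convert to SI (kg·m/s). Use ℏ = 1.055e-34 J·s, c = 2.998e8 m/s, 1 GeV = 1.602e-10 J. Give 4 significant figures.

3.441e-24 kg·m/s

Momentum is [E]/c; divide by c.
1 GeV → 1/c × (1 GeV in J) = 5.344e-19 kg·m/s.
Convert the energy scale: 6.44e3 eV = 6.44e-6 GeV.
Result: 6.44e-6 × 5.344e-19 = 3.441e-24 kg·m/s.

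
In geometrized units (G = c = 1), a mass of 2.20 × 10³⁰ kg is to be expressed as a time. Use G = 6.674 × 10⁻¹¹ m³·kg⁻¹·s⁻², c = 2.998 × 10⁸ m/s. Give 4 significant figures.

Mass → time via G/c³.
2.20 × 10³⁰ kg × (G/c³) = 5.449 × 10⁻⁶ s

5.449 × 10⁻⁶ s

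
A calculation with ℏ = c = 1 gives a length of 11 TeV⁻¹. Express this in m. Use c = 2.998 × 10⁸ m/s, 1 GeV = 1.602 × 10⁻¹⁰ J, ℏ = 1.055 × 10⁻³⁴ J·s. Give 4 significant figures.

A length is [E]⁻¹ in ℏ=c=1; restore one factor of ℏc.
1 GeV⁻¹ → ℏc × (1 GeV in J)⁻¹ = 1.974 × 10⁻¹⁶ m.
Convert the energy scale: 11 TeV⁻¹ = 0.0110 GeV⁻¹.
Result: 0.0110 × 1.974 × 10⁻¹⁶ = 2.172 × 10⁻¹⁸ m.

2.172 × 10⁻¹⁸ m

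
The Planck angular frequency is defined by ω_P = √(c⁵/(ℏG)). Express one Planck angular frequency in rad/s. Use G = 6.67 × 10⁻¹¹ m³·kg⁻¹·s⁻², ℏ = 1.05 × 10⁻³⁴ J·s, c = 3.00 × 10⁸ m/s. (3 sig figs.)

1.86 × 10⁴³ rad/s

ω_P = √(c⁵/(ℏG))
  = √(3.47 × 10⁸⁶)
  = 1.86 × 10⁴³ rad/s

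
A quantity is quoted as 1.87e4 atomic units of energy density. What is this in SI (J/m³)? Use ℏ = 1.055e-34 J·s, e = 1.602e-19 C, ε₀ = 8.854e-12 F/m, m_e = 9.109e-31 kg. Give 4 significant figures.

One atomic unit of energy density: u_au = E_h/a₀³ = m_e⁴e¹⁰/((4πε₀)⁵ℏ⁸) = 2.929e13 J/m³.
1.87e4 × 2.929e13 J/m³ = 5.478e17 J/m³

5.478e17 J/m³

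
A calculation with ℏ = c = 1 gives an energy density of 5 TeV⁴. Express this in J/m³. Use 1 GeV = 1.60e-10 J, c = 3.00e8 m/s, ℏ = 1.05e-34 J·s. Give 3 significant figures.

1.05e50 J/m³

[E]/[L]³ = [E]⁴/(ℏc)³; restore (ℏc)⁻³.
1 GeV⁴ → 1/(ℏc)³ × (1 GeV in J)⁴ = 2.10e37 J/m³.
Convert the energy scale: 5 TeV⁴ = 5.00e12 GeV⁴.
Result: 5.00e12 × 2.10e37 = 1.05e50 J/m³.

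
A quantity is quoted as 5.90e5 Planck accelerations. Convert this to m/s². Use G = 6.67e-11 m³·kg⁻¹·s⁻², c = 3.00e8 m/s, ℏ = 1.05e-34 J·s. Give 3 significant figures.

One Planck acceleration: a_P = √(c⁷/(ℏG)) = 5.59e51 m/s².
5.90e5 × 5.59e51 m/s² = 3.30e57 m/s²

3.30e57 m/s²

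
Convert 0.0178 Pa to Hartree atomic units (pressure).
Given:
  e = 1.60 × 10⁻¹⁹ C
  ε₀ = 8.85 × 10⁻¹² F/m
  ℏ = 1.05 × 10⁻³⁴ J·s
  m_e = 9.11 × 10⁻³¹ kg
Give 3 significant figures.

atomic unit of pressure: P_au = E_h/a₀³ = m_e⁴e¹⁰/((4πε₀)⁵ℏ⁸) = 3.01 × 10¹³ Pa.
0.0178 / 3.01 × 10¹³ = 5.91 × 10⁻¹⁶

5.91 × 10⁻¹⁶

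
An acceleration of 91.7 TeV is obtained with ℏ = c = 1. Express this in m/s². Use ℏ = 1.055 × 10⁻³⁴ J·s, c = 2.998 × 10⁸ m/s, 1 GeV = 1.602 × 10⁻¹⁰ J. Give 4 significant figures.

Acceleration is [L]/[T]² = c·[E]/ℏ.
1 GeV → c/ℏ × (1 GeV in J) = 4.552 × 10³² m/s².
Convert the energy scale: 91.7 TeV = 9.17 × 10⁴ GeV.
Result: 9.17 × 10⁴ × 4.552 × 10³² = 4.175 × 10³⁷ m/s².

4.175 × 10³⁷ m/s²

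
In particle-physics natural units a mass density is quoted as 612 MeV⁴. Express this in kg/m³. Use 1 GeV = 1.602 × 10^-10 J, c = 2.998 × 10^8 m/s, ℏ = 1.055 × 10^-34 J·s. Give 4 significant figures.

Mass density is [E]/(c²[L]³) = [E]⁴/(ℏ³c⁵).
1 GeV⁴ → 1/(ℏ³c⁵) × (1 GeV in J)⁴ = 2.316 × 10^20 kg/m³.
Convert the energy scale: 612 MeV⁴ = 6.12 × 10^-10 GeV⁴.
Result: 6.12 × 10^-10 × 2.316 × 10^20 = 1.417 × 10^11 kg/m³.

1.417 × 10^11 kg/m³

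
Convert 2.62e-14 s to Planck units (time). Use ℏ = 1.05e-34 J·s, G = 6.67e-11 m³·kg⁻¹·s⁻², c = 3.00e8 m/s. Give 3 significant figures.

Planck time: t_P = √(ℏG/c⁵) = 5.37e-44 s.
2.62e-14 / 5.37e-44 = 4.88e29

4.88e29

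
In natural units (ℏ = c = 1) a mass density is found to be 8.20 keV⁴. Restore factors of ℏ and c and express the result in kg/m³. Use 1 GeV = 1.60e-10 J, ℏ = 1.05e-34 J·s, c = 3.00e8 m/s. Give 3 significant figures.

Mass density is [E]/(c²[L]³) = [E]⁴/(ℏ³c⁵).
1 GeV⁴ → 1/(ℏ³c⁵) × (1 GeV in J)⁴ = 2.33e20 kg/m³.
Convert the energy scale: 8.20 keV⁴ = 8.20e-24 GeV⁴.
Result: 8.20e-24 × 2.33e20 = 1.91e-3 kg/m³.

1.91e-3 kg/m³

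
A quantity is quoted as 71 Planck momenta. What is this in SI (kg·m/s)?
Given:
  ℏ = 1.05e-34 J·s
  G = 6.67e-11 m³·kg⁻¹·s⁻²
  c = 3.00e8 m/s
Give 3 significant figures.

463 kg·m/s

One Planck momentum: p_P = √(ℏc³/G) = 6.52 kg·m/s.
71 × 6.52 kg·m/s = 463 kg·m/s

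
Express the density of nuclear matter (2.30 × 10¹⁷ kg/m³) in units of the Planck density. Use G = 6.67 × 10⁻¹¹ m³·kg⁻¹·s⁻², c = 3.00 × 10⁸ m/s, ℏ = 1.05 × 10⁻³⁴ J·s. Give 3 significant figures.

4.42 × 10⁻⁸⁰

Planck density: ρ_P = c⁵/(ℏG²) = 5.20 × 10⁹⁶ kg/m³.
2.30 × 10¹⁷ / 5.20 × 10⁹⁶ = 4.42 × 10⁻⁸⁰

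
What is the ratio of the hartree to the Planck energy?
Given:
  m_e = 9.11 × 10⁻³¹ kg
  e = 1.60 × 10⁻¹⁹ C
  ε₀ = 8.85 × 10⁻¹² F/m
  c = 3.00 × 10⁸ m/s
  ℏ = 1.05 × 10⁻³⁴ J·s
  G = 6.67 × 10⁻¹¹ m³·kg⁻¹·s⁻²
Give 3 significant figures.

2.24 × 10⁻²⁷

hartree: E_h = m_e e⁴/(4πε₀ℏ)² = 4.38 × 10⁻¹⁸ J
Planck energy: E_P = √(ℏc⁵/G) = 1.96 × 10⁹ J
ratio = 4.38 × 10⁻¹⁸ / 1.96 × 10⁹ = 2.24 × 10⁻²⁷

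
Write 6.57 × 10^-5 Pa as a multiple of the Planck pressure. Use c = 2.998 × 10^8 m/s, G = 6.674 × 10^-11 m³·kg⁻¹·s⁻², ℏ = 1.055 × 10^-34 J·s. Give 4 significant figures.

Planck pressure: p_P = c⁷/(ℏG²) = 4.632 × 10^113 Pa.
6.57 × 10^-5 / 4.632 × 10^113 = 1.418 × 10^-118

1.418 × 10^-118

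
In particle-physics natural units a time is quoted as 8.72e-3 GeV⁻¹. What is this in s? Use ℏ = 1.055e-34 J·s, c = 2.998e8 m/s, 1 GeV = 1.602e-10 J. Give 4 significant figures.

A time is [E]⁻¹ in ℏ=c=1; restore one factor of ℏ.
1 GeV⁻¹ → ℏ × (1 GeV in J)⁻¹ = 6.586e-25 s.
Result: 8.72e-3 × 6.586e-25 = 5.743e-27 s.

5.743e-27 s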